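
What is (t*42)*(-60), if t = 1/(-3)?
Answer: 840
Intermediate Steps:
t = -⅓ ≈ -0.33333
(t*42)*(-60) = -⅓*42*(-60) = -14*(-60) = 840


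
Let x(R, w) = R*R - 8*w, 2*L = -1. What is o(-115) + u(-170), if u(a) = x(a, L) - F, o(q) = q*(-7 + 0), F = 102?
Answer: 29607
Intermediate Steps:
L = -1/2 (L = (1/2)*(-1) = -1/2 ≈ -0.50000)
o(q) = -7*q (o(q) = q*(-7) = -7*q)
x(R, w) = R**2 - 8*w
u(a) = -98 + a**2 (u(a) = (a**2 - 8*(-1/2)) - 1*102 = (a**2 + 4) - 102 = (4 + a**2) - 102 = -98 + a**2)
o(-115) + u(-170) = -7*(-115) + (-98 + (-170)**2) = 805 + (-98 + 28900) = 805 + 28802 = 29607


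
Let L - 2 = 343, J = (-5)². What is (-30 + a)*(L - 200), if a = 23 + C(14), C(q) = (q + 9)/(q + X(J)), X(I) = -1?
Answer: -9860/13 ≈ -758.46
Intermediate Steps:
J = 25
L = 345 (L = 2 + 343 = 345)
C(q) = (9 + q)/(-1 + q) (C(q) = (q + 9)/(q - 1) = (9 + q)/(-1 + q))
a = 322/13 (a = 23 + (9 + 14)/(-1 + 14) = 23 + 23/13 = 322/13 ≈ 24.769)
(-30 + a)*(L - 200) = (-30 + 322/13)*(345 - 200) = -68/13*145 = -9860/13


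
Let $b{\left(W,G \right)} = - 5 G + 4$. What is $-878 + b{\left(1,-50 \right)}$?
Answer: $-624$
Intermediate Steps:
$b{\left(W,G \right)} = 4 - 5 G$
$-878 + b{\left(1,-50 \right)} = -878 + \left(4 - -250\right) = -878 + \left(4 + 250\right) = -878 + 254 = -624$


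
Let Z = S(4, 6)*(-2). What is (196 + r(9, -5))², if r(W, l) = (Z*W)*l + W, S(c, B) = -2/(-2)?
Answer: 87025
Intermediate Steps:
S(c, B) = 1 (S(c, B) = -2*(-½) = 1)
Z = -2 (Z = 1*(-2) = -2)
r(W, l) = W - 2*W*l (r(W, l) = (-2*W)*l + W = -2*W*l + W = W - 2*W*l)
(196 + r(9, -5))² = (196 + 9*(1 - 2*(-5)))² = (196 + 9*(1 + 10))² = (196 + 9*11)² = (196 + 99)² = 295² = 87025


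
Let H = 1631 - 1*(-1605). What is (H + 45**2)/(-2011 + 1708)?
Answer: -5261/303 ≈ -17.363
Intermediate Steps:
H = 3236 (H = 1631 + 1605 = 3236)
(H + 45**2)/(-2011 + 1708) = (3236 + 45**2)/(-2011 + 1708) = (3236 + 2025)/(-303) = 5261*(-1/303) = -5261/303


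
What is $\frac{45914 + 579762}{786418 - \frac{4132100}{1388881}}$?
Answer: $\frac{434494754278}{546118443079} \approx 0.79561$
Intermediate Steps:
$\frac{45914 + 579762}{786418 - \frac{4132100}{1388881}} = \frac{625676}{786418 - \frac{4132100}{1388881}} = \frac{625676}{\frac{1092236886158}{1388881}} = 625676 \cdot \frac{1388881}{1092236886158} = \frac{434494754278}{546118443079}$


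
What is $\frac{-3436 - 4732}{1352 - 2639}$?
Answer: $\frac{8168}{1287} \approx 6.3465$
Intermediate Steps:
$\frac{-3436 - 4732}{1352 - 2639} = - \frac{8168}{-1287} = \left(-8168\right) \left(- \frac{1}{1287}\right) = \frac{8168}{1287}$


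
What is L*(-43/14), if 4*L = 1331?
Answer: -57233/56 ≈ -1022.0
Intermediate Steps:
L = 1331/4 (L = (¼)*1331 = 1331/4 ≈ 332.75)
L*(-43/14) = 1331*(-43/14)/4 = 1331*(-43*1/14)/4 = (1331/4)*(-43/14) = -57233/56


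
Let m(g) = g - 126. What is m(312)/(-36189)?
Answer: -62/12063 ≈ -0.0051397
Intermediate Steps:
m(g) = -126 + g
m(312)/(-36189) = (-126 + 312)/(-36189) = 186*(-1/36189) = -62/12063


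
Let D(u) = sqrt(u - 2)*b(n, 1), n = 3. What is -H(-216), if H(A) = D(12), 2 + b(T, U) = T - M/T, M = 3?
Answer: 0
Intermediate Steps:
b(T, U) = -2 + T - 3/T (b(T, U) = -2 + (T - 3/T) = -2 + T - 3/T)
D(u) = 0 (D(u) = sqrt(u - 2)*(-2 + 3 - 3/3) = sqrt(-2 + u)*(-2 + 3 - 3*1/3) = sqrt(-2 + u)*(-2 + 3 - 1) = sqrt(-2 + u)*0 = 0)
H(A) = 0
-H(-216) = -1*0 = 0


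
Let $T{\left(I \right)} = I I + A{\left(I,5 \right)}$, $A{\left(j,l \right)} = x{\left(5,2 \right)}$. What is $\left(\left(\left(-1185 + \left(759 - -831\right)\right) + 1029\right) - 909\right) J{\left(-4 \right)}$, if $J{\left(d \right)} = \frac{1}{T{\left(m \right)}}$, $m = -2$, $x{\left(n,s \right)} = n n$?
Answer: $\frac{525}{29} \approx 18.103$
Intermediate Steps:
$x{\left(n,s \right)} = n^{2}$
$A{\left(j,l \right)} = 25$ ($A{\left(j,l \right)} = 5^{2} = 25$)
$T{\left(I \right)} = 25 + I^{2}$ ($T{\left(I \right)} = I I + 25 = I^{2} + 25 = 25 + I^{2}$)
$J{\left(d \right)} = \frac{1}{29}$ ($J{\left(d \right)} = \frac{1}{25 + \left(-2\right)^{2}} = \frac{1}{25 + 4} = \frac{1}{29}$)
$\left(\left(\left(-1185 + \left(759 - -831\right)\right) + 1029\right) - 909\right) J{\left(-4 \right)} = \left(\left(\left(-1185 + \left(759 - -831\right)\right) + 1029\right) - 909\right) \frac{1}{29} = \left(\left(\left(-1185 + \left(759 + 831\right)\right) + 1029\right) - 909\right) \frac{1}{29} = \left(\left(\left(-1185 + 1590\right) + 1029\right) - 909\right) \frac{1}{29} = \left(\left(405 + 1029\right) - 909\right) \frac{1}{29} = \left(1434 - 909\right) \frac{1}{29} = 525 \cdot \frac{1}{29} = \frac{525}{29}$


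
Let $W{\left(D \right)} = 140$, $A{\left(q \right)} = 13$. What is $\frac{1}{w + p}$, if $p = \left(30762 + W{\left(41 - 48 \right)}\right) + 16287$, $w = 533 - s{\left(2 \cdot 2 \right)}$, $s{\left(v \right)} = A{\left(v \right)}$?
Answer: $\frac{1}{47709} \approx 2.096 \cdot 10^{-5}$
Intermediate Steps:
$s{\left(v \right)} = 13$
$w = 520$ ($w = 533 - 13 = 520$)
$p = 47189$ ($p = \left(30762 + 140\right) + 16287 = 30902 + 16287 = 47189$)
$\frac{1}{w + p} = \frac{1}{520 + 47189} = \frac{1}{47709}$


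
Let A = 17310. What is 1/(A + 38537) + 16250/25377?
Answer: 82503557/128839029 ≈ 0.64036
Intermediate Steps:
1/(A + 38537) + 16250/25377 = 1/(17310 + 38537) + 16250/25377 = 1/55847 + 16250*(1/25377) = 1/55847 + 16250/25377 = 82503557/128839029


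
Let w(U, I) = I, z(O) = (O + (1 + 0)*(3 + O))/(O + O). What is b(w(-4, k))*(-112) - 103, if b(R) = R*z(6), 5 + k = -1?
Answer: 737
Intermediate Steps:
k = -6 (k = -5 - 1 = -6)
z(O) = (3 + 2*O)/(2*O) (z(O) = (O + 1*(3 + O))/((2*O)) = (O + (3 + O))*(1/(2*O)) = (3 + 2*O)*(1/(2*O)) = (3 + 2*O)/(2*O))
b(R) = 5*R/4 (b(R) = R*((3/2 + 6)/6) = R*((⅙)*(15/2)) = R*(5/4) = 5*R/4)
b(w(-4, k))*(-112) - 103 = ((5/4)*(-6))*(-112) - 103 = -15/2*(-112) - 103 = 840 - 103 = 737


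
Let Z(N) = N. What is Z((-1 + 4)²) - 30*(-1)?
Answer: 39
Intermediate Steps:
Z((-1 + 4)²) - 30*(-1) = (-1 + 4)² - 30*(-1) = 3² + 30 = 9 + 30 = 39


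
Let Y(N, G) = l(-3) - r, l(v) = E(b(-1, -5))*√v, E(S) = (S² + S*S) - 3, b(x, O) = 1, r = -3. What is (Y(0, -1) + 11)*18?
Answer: 252 - 18*I*√3 ≈ 252.0 - 31.177*I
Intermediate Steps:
E(S) = -3 + 2*S² (E(S) = (S² + S²) - 3 = 2*S² - 3 = -3 + 2*S²)
l(v) = -√v (l(v) = (-3 + 2*1²)*√v = (-3 + 2*1)*√v = (-3 + 2)*√v = -√v)
Y(N, G) = 3 - I*√3 (Y(N, G) = -√(-3) - 1*(-3) = -I*√3 + 3 = 3 - I*√3)
(Y(0, -1) + 11)*18 = ((3 - I*√3) + 11)*18 = (14 - I*√3)*18 = 252 - 18*I*√3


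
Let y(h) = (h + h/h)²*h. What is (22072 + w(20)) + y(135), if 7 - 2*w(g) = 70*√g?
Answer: 5038071/2 - 70*√5 ≈ 2.5189e+6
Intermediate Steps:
w(g) = 7/2 - 35*√g
y(h) = h*(1 + h)² (y(h) = (h + 1)²*h = (1 + h)²*h = h*(1 + h)²)
(22072 + w(20)) + y(135) = (22072 + (7/2 - 70*√5)) + 135*(1 + 135)² = (22072 + (7/2 - 70*√5)) + 135*136² = (22072 + (7/2 - 70*√5)) + 135*18496 = (44151/2 - 70*√5) + 2496960 = 5038071/2 - 70*√5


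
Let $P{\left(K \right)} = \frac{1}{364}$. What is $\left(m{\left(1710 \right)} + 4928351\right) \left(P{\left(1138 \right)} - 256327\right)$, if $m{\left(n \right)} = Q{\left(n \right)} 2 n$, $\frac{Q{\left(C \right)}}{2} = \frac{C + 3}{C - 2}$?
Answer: $- \frac{196620744386468889}{155428} \approx -1.265 \cdot 10^{12}$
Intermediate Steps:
$Q{\left(C \right)} = \frac{2 \left(3 + C\right)}{-2 + C}$ ($Q{\left(C \right)} = 2 \frac{C + 3}{C - 2} = 2 \frac{3 + C}{-2 + C} = \frac{2 \left(3 + C\right)}{-2 + C}$)
$P{\left(K \right)} = \frac{1}{364}$
$m{\left(n \right)} = \frac{4 n \left(3 + n\right)}{-2 + n}$ ($m{\left(n \right)} = \frac{2 \left(3 + n\right)}{-2 + n} 2 n = \frac{4 \left(3 + n\right)}{-2 + n} n = \frac{4 n \left(3 + n\right)}{-2 + n}$)
$\left(m{\left(1710 \right)} + 4928351\right) \left(P{\left(1138 \right)} - 256327\right) = \left(4 \cdot 1710 \frac{1}{-2 + 1710} \left(3 + 1710\right) + 4928351\right) \left(\frac{1}{364} - 256327\right) = \left(4 \cdot 1710 \cdot \frac{1}{1708} \cdot 1713 + 4928351\right) \left(- \frac{93303027}{364}\right) = \left(\frac{2929230}{427} + 4928351\right) \left(- \frac{93303027}{364}\right) = \frac{2107335107}{427} \left(- \frac{93303027}{364}\right) = - \frac{196620744386468889}{155428}$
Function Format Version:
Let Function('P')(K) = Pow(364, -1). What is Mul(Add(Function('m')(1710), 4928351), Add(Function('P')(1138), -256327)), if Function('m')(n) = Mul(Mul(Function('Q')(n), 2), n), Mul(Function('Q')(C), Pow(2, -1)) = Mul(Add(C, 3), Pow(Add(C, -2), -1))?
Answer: Rational(-196620744386468889, 155428) ≈ -1.2650e+12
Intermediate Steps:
Function('Q')(C) = Mul(2, Pow(Add(-2, C), -1), Add(3, C)) (Function('Q')(C) = Mul(2, Mul(Add(C, 3), Pow(Add(C, -2), -1))) = Mul(2, Mul(Add(3, C), Pow(Add(-2, C), -1))) = Mul(2, Mul(Pow(Add(-2, C), -1), Add(3, C))) = Mul(2, Pow(Add(-2, C), -1), Add(3, C)))
Function('P')(K) = Rational(1, 364)
Function('m')(n) = Mul(4, n, Pow(Add(-2, n), -1), Add(3, n)) (Function('m')(n) = Mul(Mul(Mul(2, Pow(Add(-2, n), -1), Add(3, n)), 2), n) = Mul(Mul(4, Pow(Add(-2, n), -1), Add(3, n)), n) = Mul(4, n, Pow(Add(-2, n), -1), Add(3, n)))
Mul(Add(Function('m')(1710), 4928351), Add(Function('P')(1138), -256327)) = Mul(Add(Mul(4, 1710, Pow(Add(-2, 1710), -1), Add(3, 1710)), 4928351), Add(Rational(1, 364), -256327)) = Mul(Add(Mul(4, 1710, Pow(1708, -1), 1713), 4928351), Rational(-93303027, 364)) = Mul(Add(Mul(4, 1710, Rational(1, 1708), 1713), 4928351), Rational(-93303027, 364)) = Mul(Add(Rational(2929230, 427), 4928351), Rational(-93303027, 364)) = Mul(Rational(2107335107, 427), Rational(-93303027, 364)) = Rational(-196620744386468889, 155428)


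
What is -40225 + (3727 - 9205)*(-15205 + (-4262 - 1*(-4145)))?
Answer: 83893691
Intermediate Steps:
-40225 + (3727 - 9205)*(-15205 + (-4262 - 1*(-4145))) = -40225 - 5478*(-15205 + (-4262 + 4145)) = -40225 - 5478*(-15205 - 117) = -40225 - 5478*(-15322) = -40225 + 83933916 = 83893691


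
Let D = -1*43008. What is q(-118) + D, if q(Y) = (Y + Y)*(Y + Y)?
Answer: 12688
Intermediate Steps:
D = -43008
q(Y) = 4*Y² (q(Y) = (2*Y)*(2*Y) = 4*Y²)
q(-118) + D = 4*(-118)² - 43008 = 4*13924 - 43008 = 55696 - 43008 = 12688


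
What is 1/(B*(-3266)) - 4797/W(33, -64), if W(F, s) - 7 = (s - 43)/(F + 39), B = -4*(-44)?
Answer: -198532249741/228201952 ≈ -869.98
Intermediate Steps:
B = 176
W(F, s) = 7 + (-43 + s)/(39 + F) (W(F, s) = 7 + (s - 43)/(F + 39) = 7 + (-43 + s)/(39 + F))
1/(B*(-3266)) - 4797/W(33, -64) = 1/(176*(-3266)) - 4797*(39 + 33)/(230 - 64 + 7*33) = (1/176)*(-1/3266) - 4797*72/(230 - 64 + 231) = -1/574816 - 4797/((1/72)*397) = -1/574816 - 4797/397/72 = -1/574816 - 4797*72/397 = -1/574816 - 345384/397 = -198532249741/228201952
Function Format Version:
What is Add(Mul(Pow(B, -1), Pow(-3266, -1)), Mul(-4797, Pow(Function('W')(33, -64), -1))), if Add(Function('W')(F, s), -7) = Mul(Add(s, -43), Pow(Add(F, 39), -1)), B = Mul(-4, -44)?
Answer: Rational(-198532249741, 228201952) ≈ -869.98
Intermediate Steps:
B = 176
Function('W')(F, s) = Add(7, Mul(Pow(Add(39, F), -1), Add(-43, s))) (Function('W')(F, s) = Add(7, Mul(Add(s, -43), Pow(Add(F, 39), -1))) = Add(7, Mul(Add(-43, s), Pow(Add(39, F), -1))) = Add(7, Mul(Pow(Add(39, F), -1), Add(-43, s))))
Add(Mul(Pow(B, -1), Pow(-3266, -1)), Mul(-4797, Pow(Function('W')(33, -64), -1))) = Add(Mul(Pow(176, -1), Pow(-3266, -1)), Mul(-4797, Pow(Mul(Pow(Add(39, 33), -1), Add(230, -64, Mul(7, 33))), -1))) = Add(Mul(Rational(1, 176), Rational(-1, 3266)), Mul(-4797, Pow(Mul(Pow(72, -1), Add(230, -64, 231)), -1))) = Add(Rational(-1, 574816), Mul(-4797, Pow(Mul(Rational(1, 72), 397), -1))) = Add(Rational(-1, 574816), Mul(-4797, Pow(Rational(397, 72), -1))) = Add(Rational(-1, 574816), Mul(-4797, Rational(72, 397))) = Add(Rational(-1, 574816), Rational(-345384, 397)) = Rational(-198532249741, 228201952)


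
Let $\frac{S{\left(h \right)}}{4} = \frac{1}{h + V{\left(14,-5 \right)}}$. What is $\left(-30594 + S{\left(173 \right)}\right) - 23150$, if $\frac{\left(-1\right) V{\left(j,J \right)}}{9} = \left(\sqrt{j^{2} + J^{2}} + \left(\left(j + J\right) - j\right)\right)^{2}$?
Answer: $- \frac{9821017956}{182737} - \frac{360 \sqrt{221}}{2375581} \approx -53744.0$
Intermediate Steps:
$V{\left(j,J \right)} = - 9 \left(J + \sqrt{J^{2} + j^{2}}\right)^{2}$ ($V{\left(j,J \right)} = - 9 \left(\sqrt{j^{2} + J^{2}} + \left(\left(j + J\right) - j\right)\right)^{2} = - 9 \left(\sqrt{J^{2} + j^{2}} + \left(\left(J + j\right) - j\right)\right)^{2} = - 9 \left(\sqrt{J^{2} + j^{2}} + J\right)^{2} = - 9 \left(J + \sqrt{J^{2} + j^{2}}\right)^{2}$)
$S{\left(h \right)} = \frac{4}{h - 9 \left(-5 + \sqrt{221}\right)^{2}}$ ($S{\left(h \right)} = \frac{4}{h - 9 \left(-5 + \sqrt{\left(-5\right)^{2} + 14^{2}}\right)^{2}} = \frac{4}{h - 9 \left(-5 + \sqrt{25 + 196}\right)^{2}} = \frac{4}{h - 9 \left(-5 + \sqrt{221}\right)^{2}}$)
$\left(-30594 + S{\left(173 \right)}\right) - 23150 = \left(-30594 + \frac{4}{-2214 + 173 + 90 \sqrt{221}}\right) - 23150 = \left(-30594 + \frac{4}{-2041 + 90 \sqrt{221}}\right) - 23150 = -53744 + \frac{4}{-2041 + 90 \sqrt{221}}$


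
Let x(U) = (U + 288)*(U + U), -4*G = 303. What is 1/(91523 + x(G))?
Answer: 8/474937 ≈ 1.6844e-5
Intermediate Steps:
G = -303/4 (G = -¼*303 = -303/4 ≈ -75.750)
x(U) = 2*U*(288 + U) (x(U) = (288 + U)*(2*U) = 2*U*(288 + U))
1/(91523 + x(G)) = 1/(91523 + 2*(-303/4)*(288 - 303/4)) = 1/(91523 + 2*(-303/4)*(849/4)) = 1/(91523 - 257247/8) = 1/(474937/8) = 8/474937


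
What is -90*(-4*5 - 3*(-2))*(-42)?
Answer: -52920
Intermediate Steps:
-90*(-4*5 - 3*(-2))*(-42) = -90*(-20 + 6)*(-42) = -90*(-14)*(-42) = 1260*(-42) = -52920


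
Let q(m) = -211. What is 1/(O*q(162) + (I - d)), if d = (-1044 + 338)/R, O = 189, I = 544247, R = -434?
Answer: 217/109447503 ≈ 1.9827e-6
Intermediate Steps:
d = 353/217 (d = (-1044 + 338)/(-434) = -706*(-1/434) = 353/217 ≈ 1.6267)
1/(O*q(162) + (I - d)) = 1/(189*(-211) + (544247 - 1*353/217)) = 1/(-39879 + (544247 - 353/217)) = 1/(-39879 + 118101246/217) = 1/(109447503/217) = 217/109447503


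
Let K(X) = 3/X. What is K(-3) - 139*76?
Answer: -10565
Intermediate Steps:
K(-3) - 139*76 = 3/(-3) - 139*76 = 3*(-⅓) - 10564 = -1 - 10564 = -10565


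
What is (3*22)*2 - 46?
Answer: 86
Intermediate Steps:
(3*22)*2 - 46 = 66*2 - 46 = 132 - 46 = 86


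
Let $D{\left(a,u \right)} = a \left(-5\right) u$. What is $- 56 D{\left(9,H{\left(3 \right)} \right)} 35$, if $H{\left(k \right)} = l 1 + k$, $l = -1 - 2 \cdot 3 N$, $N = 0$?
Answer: $176400$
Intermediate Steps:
$l = -1$ ($l = -1 - 2 \cdot 3 \cdot 0 = -1 - 0 = -1 + 0 = -1$)
$H{\left(k \right)} = -1 + k$ ($H{\left(k \right)} = \left(-1\right) 1 + k = -1 + k$)
$D{\left(a,u \right)} = - 5 a u$
$- 56 D{\left(9,H{\left(3 \right)} \right)} 35 = - 56 \left(\left(-5\right) 9 \left(-1 + 3\right)\right) 35 = - 56 \left(\left(-5\right) 9 \cdot 2\right) 35 = \left(-56\right) \left(-90\right) 35 = 5040 \cdot 35 = 176400$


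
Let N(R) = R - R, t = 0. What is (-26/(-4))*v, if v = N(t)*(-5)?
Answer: 0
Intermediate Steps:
N(R) = 0
v = 0 (v = 0*(-5) = 0)
(-26/(-4))*v = -26/(-4)*0 = -26*(-¼)*0 = (13/2)*0 = 0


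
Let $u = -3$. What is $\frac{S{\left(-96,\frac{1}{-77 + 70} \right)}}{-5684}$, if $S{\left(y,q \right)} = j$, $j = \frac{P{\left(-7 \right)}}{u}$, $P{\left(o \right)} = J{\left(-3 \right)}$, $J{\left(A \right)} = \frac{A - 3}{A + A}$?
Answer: $\frac{1}{17052} \approx 5.8644 \cdot 10^{-5}$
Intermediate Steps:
$J{\left(A \right)} = \frac{-3 + A}{2 A}$
$P{\left(o \right)} = 1$ ($P{\left(o \right)} = \frac{-3 - 3}{2 \left(-3\right)} = \frac{1}{2} \left(- \frac{1}{3}\right) \left(-6\right) = 1$)
$j = - \frac{1}{3}$ ($j = 1 \frac{1}{-3} = 1 \left(- \frac{1}{3}\right) = - \frac{1}{3} \approx -0.33333$)
$S{\left(y,q \right)} = - \frac{1}{3}$
$\frac{S{\left(-96,\frac{1}{-77 + 70} \right)}}{-5684} = - \frac{1}{3 \left(-5684\right)} = \left(- \frac{1}{3}\right) \left(- \frac{1}{5684}\right) = \frac{1}{17052}$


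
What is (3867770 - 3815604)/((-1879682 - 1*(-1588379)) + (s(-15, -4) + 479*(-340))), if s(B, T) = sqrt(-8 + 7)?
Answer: -11845933529/103132015285 - 26083*I/103132015285 ≈ -0.11486 - 2.5291e-7*I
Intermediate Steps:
s(B, T) = I (s(B, T) = sqrt(-1) = I)
(3867770 - 3815604)/((-1879682 - 1*(-1588379)) + (s(-15, -4) + 479*(-340))) = (3867770 - 3815604)/((-1879682 - 1*(-1588379)) + (I + 479*(-340))) = 52166/((-1879682 + 1588379) + (I - 162860)) = 52166/(-291303 + (-162860 + I)) = 52166/(-454163 + I) = 52166*((-454163 - I)/206264030570) = 26083*(-454163 - I)/103132015285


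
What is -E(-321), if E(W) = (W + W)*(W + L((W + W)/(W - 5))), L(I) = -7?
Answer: -210576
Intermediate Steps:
E(W) = 2*W*(-7 + W) (E(W) = (W + W)*(W - 7) = (2*W)*(-7 + W) = 2*W*(-7 + W))
-E(-321) = -2*(-321)*(-7 - 321) = -2*(-321)*(-328) = -1*210576 = -210576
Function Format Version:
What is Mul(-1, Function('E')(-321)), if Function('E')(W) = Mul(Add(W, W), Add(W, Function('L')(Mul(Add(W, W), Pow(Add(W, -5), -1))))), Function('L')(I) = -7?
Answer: -210576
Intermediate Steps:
Function('E')(W) = Mul(2, W, Add(-7, W)) (Function('E')(W) = Mul(Add(W, W), Add(W, -7)) = Mul(Mul(2, W), Add(-7, W)) = Mul(2, W, Add(-7, W)))
Mul(-1, Function('E')(-321)) = Mul(-1, Mul(2, -321, Add(-7, -321))) = Mul(-1, Mul(2, -321, -328)) = Mul(-1, 210576) = -210576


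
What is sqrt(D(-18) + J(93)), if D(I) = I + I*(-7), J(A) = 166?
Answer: sqrt(274) ≈ 16.553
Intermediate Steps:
D(I) = -6*I (D(I) = I - 7*I = -6*I)
sqrt(D(-18) + J(93)) = sqrt(-6*(-18) + 166) = sqrt(108 + 166) = sqrt(274)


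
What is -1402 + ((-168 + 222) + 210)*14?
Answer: 2294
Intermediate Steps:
-1402 + ((-168 + 222) + 210)*14 = -1402 + (54 + 210)*14 = -1402 + 264*14 = -1402 + 3696 = 2294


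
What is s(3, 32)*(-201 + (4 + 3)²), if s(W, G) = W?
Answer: -456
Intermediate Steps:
s(3, 32)*(-201 + (4 + 3)²) = 3*(-201 + (4 + 3)²) = 3*(-201 + 7²) = 3*(-201 + 49) = 3*(-152) = -456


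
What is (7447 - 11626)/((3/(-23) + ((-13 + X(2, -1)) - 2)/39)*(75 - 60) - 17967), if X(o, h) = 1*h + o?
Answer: 1249521/5374328 ≈ 0.23250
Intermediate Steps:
X(o, h) = h + o
(7447 - 11626)/((3/(-23) + ((-13 + X(2, -1)) - 2)/39)*(75 - 60) - 17967) = (7447 - 11626)/((3/(-23) + ((-13 + (-1 + 2)) - 2)/39)*(75 - 60) - 17967) = -4179/((3*(-1/23) + ((-13 + 1) - 2)*(1/39))*15 - 17967) = -4179/((-3/23 + (-12 - 2)*(1/39))*15 - 17967) = -4179/((-3/23 - 14*1/39)*15 - 17967) = -4179/((-3/23 - 14/39)*15 - 17967) = -4179/(-439/897*15 - 17967) = -4179/(-2195/299 - 17967) = -4179/(-5374328/299) = -4179*(-299/5374328) = 1249521/5374328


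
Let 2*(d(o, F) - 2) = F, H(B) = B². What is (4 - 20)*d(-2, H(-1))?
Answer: -40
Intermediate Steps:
d(o, F) = 2 + F/2
(4 - 20)*d(-2, H(-1)) = (4 - 20)*(2 + (½)*(-1)²) = -16*(2 + (½)*1) = -16*(2 + ½) = -16*5/2 = -40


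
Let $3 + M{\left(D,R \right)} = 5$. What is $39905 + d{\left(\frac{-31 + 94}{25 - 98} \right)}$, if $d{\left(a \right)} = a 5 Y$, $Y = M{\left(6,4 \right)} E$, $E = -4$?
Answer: $\frac{2915585}{73} \approx 39940.0$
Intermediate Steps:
$M{\left(D,R \right)} = 2$ ($M{\left(D,R \right)} = -3 + 5 = 2$)
$Y = -8$ ($Y = 2 \left(-4\right) = -8$)
$d{\left(a \right)} = - 40 a$ ($d{\left(a \right)} = a 5 \left(-8\right) = 5 a \left(-8\right) = - 40 a$)
$39905 + d{\left(\frac{-31 + 94}{25 - 98} \right)} = 39905 - 40 \frac{-31 + 94}{25 - 98} = 39905 - 40 \frac{63}{-73} = 39905 - 40 \cdot 63 \left(- \frac{1}{73}\right) = 39905 - - \frac{2520}{73} = 39905 + \frac{2520}{73} = \frac{2915585}{73}$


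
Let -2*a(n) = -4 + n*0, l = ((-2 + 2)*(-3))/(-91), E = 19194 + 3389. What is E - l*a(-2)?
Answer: 22583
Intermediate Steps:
E = 22583
l = 0 (l = (0*(-3))*(-1/91) = 0*(-1/91) = 0)
a(n) = 2 (a(n) = -(-4 + n*0)/2 = -(-4 + 0)/2 = -½*(-4) = 2)
E - l*a(-2) = 22583 - 0*2 = 22583 - 1*0 = 22583 + 0 = 22583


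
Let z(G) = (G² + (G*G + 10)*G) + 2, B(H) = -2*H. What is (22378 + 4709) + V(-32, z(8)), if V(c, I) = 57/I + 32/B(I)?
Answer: 17823287/658 ≈ 27087.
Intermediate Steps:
z(G) = 2 + G² + G*(10 + G²) (z(G) = (G² + (G² + 10)*G) + 2 = (G² + (10 + G²)*G) + 2 = (G² + G*(10 + G²)) + 2 = 2 + G² + G*(10 + G²))
V(c, I) = 41/I (V(c, I) = 57/I + 32/((-2*I)) = 57/I + 32*(-1/(2*I)) = 57/I - 16/I = 41/I)
(22378 + 4709) + V(-32, z(8)) = (22378 + 4709) + 41/(2 + 8² + 8³ + 10*8) = 27087 + 41/(2 + 64 + 512 + 80) = 27087 + 41/658 = 17823287/658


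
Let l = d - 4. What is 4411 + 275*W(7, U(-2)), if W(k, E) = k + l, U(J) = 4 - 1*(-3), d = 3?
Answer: 6061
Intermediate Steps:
U(J) = 7 (U(J) = 4 + 3 = 7)
l = -1 (l = 3 - 4 = -1)
W(k, E) = -1 + k (W(k, E) = k - 1 = -1 + k)
4411 + 275*W(7, U(-2)) = 4411 + 275*(-1 + 7) = 4411 + 275*6 = 4411 + 1650 = 6061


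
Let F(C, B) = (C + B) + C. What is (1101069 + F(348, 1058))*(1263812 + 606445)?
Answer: 2062562435511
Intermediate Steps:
F(C, B) = B + 2*C (F(C, B) = (B + C) + C = B + 2*C)
(1101069 + F(348, 1058))*(1263812 + 606445) = (1101069 + (1058 + 2*348))*(1263812 + 606445) = (1101069 + (1058 + 696))*1870257 = (1101069 + 1754)*1870257 = 1102823*1870257 = 2062562435511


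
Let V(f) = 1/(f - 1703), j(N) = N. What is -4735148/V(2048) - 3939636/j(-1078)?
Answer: -880522476522/539 ≈ -1.6336e+9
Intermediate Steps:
V(f) = 1/(-1703 + f)
-4735148/V(2048) - 3939636/j(-1078) = -4735148/(1/(-1703 + 2048)) - 3939636/(-1078) = -4735148/(1/345) - 3939636*(-1/1078) = -4735148/1/345 + 1969818/539 = -4735148*345 + 1969818/539 = -1633626060 + 1969818/539 = -880522476522/539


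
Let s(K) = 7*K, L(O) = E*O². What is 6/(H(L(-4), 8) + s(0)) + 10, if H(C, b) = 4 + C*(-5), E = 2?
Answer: 259/26 ≈ 9.9615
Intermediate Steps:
L(O) = 2*O²
H(C, b) = 4 - 5*C
6/(H(L(-4), 8) + s(0)) + 10 = 6/((4 - 10*(-4)²) + 7*0) + 10 = 6/((4 - 10*16) + 0) + 10 = 6/((4 - 5*32) + 0) + 10 = 6/((4 - 160) + 0) + 10 = 6/(-156 + 0) + 10 = 6/(-156) + 10 = 6*(-1/156) + 10 = -1/26 + 10 = 259/26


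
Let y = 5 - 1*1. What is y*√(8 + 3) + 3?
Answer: 3 + 4*√11 ≈ 16.267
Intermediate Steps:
y = 4 (y = 5 - 1 = 4)
y*√(8 + 3) + 3 = 4*√(8 + 3) + 3 = 4*√11 + 3 = 3 + 4*√11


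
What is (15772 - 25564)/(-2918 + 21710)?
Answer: -136/261 ≈ -0.52107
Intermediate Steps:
(15772 - 25564)/(-2918 + 21710) = -9792/18792 = -9792*1/18792 = -136/261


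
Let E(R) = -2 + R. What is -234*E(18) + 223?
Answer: -3521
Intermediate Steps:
-234*E(18) + 223 = -234*(-2 + 18) + 223 = -234*16 + 223 = -3744 + 223 = -3521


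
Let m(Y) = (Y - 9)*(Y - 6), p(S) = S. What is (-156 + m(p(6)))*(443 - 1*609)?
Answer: 25896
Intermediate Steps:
m(Y) = (-9 + Y)*(-6 + Y)
(-156 + m(p(6)))*(443 - 1*609) = (-156 + (54 + 6**2 - 15*6))*(443 - 1*609) = (-156 + (54 + 36 - 90))*(443 - 609) = (-156 + 0)*(-166) = -156*(-166) = 25896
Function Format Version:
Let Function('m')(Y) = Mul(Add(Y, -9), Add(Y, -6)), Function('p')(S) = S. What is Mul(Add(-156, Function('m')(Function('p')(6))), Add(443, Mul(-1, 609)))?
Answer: 25896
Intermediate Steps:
Function('m')(Y) = Mul(Add(-9, Y), Add(-6, Y))
Mul(Add(-156, Function('m')(Function('p')(6))), Add(443, Mul(-1, 609))) = Mul(Add(-156, Add(54, Pow(6, 2), Mul(-15, 6))), Add(443, Mul(-1, 609))) = Mul(Add(-156, Add(54, 36, -90)), Add(443, -609)) = Mul(Add(-156, 0), -166) = Mul(-156, -166) = 25896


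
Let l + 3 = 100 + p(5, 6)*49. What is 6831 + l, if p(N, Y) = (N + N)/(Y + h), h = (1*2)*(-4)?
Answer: 6683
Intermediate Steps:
h = -8 (h = 2*(-4) = -8)
p(N, Y) = 2*N/(-8 + Y) (p(N, Y) = (N + N)/(Y - 8) = (2*N)/(-8 + Y) = 2*N/(-8 + Y))
l = -148 (l = -3 + (100 + (2*5/(-8 + 6))*49) = -3 + (100 + (2*5/(-2))*49) = -3 + (100 + (2*5*(-1/2))*49) = -3 + (100 - 5*49) = -3 + (100 - 245) = -3 - 145 = -148)
6831 + l = 6831 - 148 = 6683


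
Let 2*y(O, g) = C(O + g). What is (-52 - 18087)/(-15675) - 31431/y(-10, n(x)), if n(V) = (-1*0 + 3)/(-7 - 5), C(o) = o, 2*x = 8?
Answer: 358381009/58425 ≈ 6134.0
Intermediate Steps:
x = 4 (x = (1/2)*8 = 4)
n(V) = -1/4 (n(V) = (0 + 3)/(-12) = 3*(-1/12) = -1/4)
y(O, g) = O/2 + g/2 (y(O, g) = (O + g)/2 = O/2 + g/2)
(-52 - 18087)/(-15675) - 31431/y(-10, n(x)) = (-52 - 18087)/(-15675) - 31431/((1/2)*(-10) + (1/2)*(-1/4)) = -18139*(-1/15675) - 31431/(-5 - 1/8) = 1649/1425 - 31431/(-41/8) = 1649/1425 - 31431*(-8/41) = 1649/1425 + 251448/41 = 358381009/58425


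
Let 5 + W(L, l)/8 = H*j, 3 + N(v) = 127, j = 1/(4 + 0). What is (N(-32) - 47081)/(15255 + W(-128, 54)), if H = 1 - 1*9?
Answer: -46957/15199 ≈ -3.0895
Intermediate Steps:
H = -8 (H = 1 - 9 = -8)
j = ¼ (j = 1/4 = ¼ ≈ 0.25000)
N(v) = 124 (N(v) = -3 + 127 = 124)
W(L, l) = -56 (W(L, l) = -40 + 8*(-8*¼) = -40 + 8*(-2) = -40 - 16 = -56)
(N(-32) - 47081)/(15255 + W(-128, 54)) = (124 - 47081)/(15255 - 56) = -46957/15199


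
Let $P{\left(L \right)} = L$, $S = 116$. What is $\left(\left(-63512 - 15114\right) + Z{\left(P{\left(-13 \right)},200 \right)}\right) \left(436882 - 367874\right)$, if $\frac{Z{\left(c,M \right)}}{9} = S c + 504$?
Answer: $-6049379296$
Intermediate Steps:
$Z{\left(c,M \right)} = 4536 + 1044 c$ ($Z{\left(c,M \right)} = 9 \left(116 c + 504\right) = 9 \left(504 + 116 c\right) = 4536 + 1044 c$)
$\left(\left(-63512 - 15114\right) + Z{\left(P{\left(-13 \right)},200 \right)}\right) \left(436882 - 367874\right) = \left(\left(-63512 - 15114\right) + \left(4536 + 1044 \left(-13\right)\right)\right) \left(436882 - 367874\right) = \left(-78626 + \left(4536 - 13572\right)\right) 69008 = \left(-78626 - 9036\right) 69008 = \left(-87662\right) 69008 = -6049379296$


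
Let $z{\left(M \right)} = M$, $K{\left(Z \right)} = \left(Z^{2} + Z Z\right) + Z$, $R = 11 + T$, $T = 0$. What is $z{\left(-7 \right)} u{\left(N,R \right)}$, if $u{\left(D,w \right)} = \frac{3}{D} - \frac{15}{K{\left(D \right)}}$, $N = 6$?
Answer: $- \frac{28}{13} \approx -2.1538$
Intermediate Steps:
$R = 11$ ($R = 11 + 0 = 11$)
$K{\left(Z \right)} = Z + 2 Z^{2}$ ($K{\left(Z \right)} = \left(Z^{2} + Z^{2}\right) + Z = 2 Z^{2} + Z = Z + 2 Z^{2}$)
$u{\left(D,w \right)} = \frac{3}{D} - \frac{15}{D \left(1 + 2 D\right)}$
$z{\left(-7 \right)} u{\left(N,R \right)} = - 7 \frac{6 \left(-2 + 6\right)}{6 \left(1 + 2 \cdot 6\right)} = - 7 \cdot 6 \cdot \frac{1}{6} \frac{1}{1 + 12} \cdot 4 = - 7 \cdot 6 \cdot \frac{1}{6} \cdot \frac{1}{13} \cdot 4 = \left(-7\right) \frac{4}{13} = - \frac{28}{13}$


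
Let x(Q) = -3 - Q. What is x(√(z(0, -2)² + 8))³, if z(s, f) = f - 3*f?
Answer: -243 - 102*√6 ≈ -492.85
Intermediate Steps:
z(s, f) = -2*f
x(√(z(0, -2)² + 8))³ = (-3 - √((-2*(-2))² + 8))³ = (-3 - √(4² + 8))³ = (-3 - √(16 + 8))³ = (-3 - √24)³ = (-3 - 2*√6)³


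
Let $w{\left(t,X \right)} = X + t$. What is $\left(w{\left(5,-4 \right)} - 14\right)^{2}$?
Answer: $169$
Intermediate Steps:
$\left(w{\left(5,-4 \right)} - 14\right)^{2} = \left(\left(-4 + 5\right) - 14\right)^{2} = \left(1 - 14\right)^{2} = \left(-13\right)^{2} = 169$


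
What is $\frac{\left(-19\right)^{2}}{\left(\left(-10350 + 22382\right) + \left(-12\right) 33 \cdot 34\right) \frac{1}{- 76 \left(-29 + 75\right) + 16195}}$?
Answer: $- \frac{4584339}{1432} \approx -3201.4$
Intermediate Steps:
$\frac{\left(-19\right)^{2}}{\left(\left(-10350 + 22382\right) + \left(-12\right) 33 \cdot 34\right) \frac{1}{- 76 \left(-29 + 75\right) + 16195}} = \frac{361}{\left(12032 - 13464\right) \frac{1}{\left(-76\right) 46 + 16195}} = \frac{361}{\left(12032 - 13464\right) \frac{1}{-3496 + 16195}} = \frac{361}{\left(-1432\right) \frac{1}{12699}} = \frac{361}{- \frac{1432}{12699}} = 361 \left(- \frac{12699}{1432}\right) = - \frac{4584339}{1432}$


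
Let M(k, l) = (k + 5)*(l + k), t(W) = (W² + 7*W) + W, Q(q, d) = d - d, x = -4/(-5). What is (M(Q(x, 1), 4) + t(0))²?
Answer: 400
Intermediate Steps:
x = ⅘ (x = -4*(-⅕) = ⅘ ≈ 0.80000)
Q(q, d) = 0
t(W) = W² + 8*W
M(k, l) = (5 + k)*(k + l)
(M(Q(x, 1), 4) + t(0))² = ((0² + 5*0 + 5*4 + 0*4) + 0*(8 + 0))² = ((0 + 0 + 20 + 0) + 0*8)² = (20 + 0)² = 20² = 400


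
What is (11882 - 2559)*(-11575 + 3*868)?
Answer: -83636633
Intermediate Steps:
(11882 - 2559)*(-11575 + 3*868) = 9323*(-11575 + 2604) = 9323*(-8971) = -83636633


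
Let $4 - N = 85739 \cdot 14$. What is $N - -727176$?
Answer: $-473166$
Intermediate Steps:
$N = -1200342$ ($N = 4 - 85739 \cdot 14 = 4 - 1200346 = -1200342$)
$N - -727176 = -1200342 - -727176 = -1200342 + 727176 = -473166$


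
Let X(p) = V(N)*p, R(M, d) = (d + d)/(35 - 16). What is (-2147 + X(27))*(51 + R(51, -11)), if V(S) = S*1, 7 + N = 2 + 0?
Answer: -2161054/19 ≈ -1.1374e+5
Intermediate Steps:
N = -5 (N = -7 + (2 + 0) = -7 + 2 = -5)
V(S) = S
R(M, d) = 2*d/19 (R(M, d) = (2*d)/19 = (2*d)*(1/19) = 2*d/19)
X(p) = -5*p
(-2147 + X(27))*(51 + R(51, -11)) = (-2147 - 5*27)*(51 + (2/19)*(-11)) = (-2147 - 135)*(51 - 22/19) = -2282*947/19 = -2161054/19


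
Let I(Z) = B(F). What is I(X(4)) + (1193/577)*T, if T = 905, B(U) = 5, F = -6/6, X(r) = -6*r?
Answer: 1082550/577 ≈ 1876.2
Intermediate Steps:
F = -1 (F = -6*⅙ = -1)
I(Z) = 5
I(X(4)) + (1193/577)*T = 5 + (1193/577)*905 = 5 + 1079665/577 = 1082550/577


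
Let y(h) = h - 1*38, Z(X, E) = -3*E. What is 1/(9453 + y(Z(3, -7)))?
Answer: 1/9436 ≈ 0.00010598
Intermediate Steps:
y(h) = -38 + h (y(h) = h - 38 = -38 + h)
1/(9453 + y(Z(3, -7))) = 1/(9453 + (-38 - 3*(-7))) = 1/(9453 + (-38 + 21)) = 1/(9453 - 17) = 1/9436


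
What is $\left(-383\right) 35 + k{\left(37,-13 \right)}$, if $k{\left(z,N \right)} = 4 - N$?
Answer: $-13388$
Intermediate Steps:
$\left(-383\right) 35 + k{\left(37,-13 \right)} = \left(-383\right) 35 + \left(4 - -13\right) = -13405 + \left(4 + 13\right) = -13405 + 17 = -13388$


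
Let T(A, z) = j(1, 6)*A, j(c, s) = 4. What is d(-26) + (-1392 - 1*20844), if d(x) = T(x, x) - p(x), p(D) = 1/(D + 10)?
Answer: -357439/16 ≈ -22340.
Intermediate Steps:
T(A, z) = 4*A
p(D) = 1/(10 + D)
d(x) = -1/(10 + x) + 4*x (d(x) = 4*x - 1/(10 + x) = -1/(10 + x) + 4*x)
d(-26) + (-1392 - 1*20844) = (-1 + 4*(-26)*(10 - 26))/(10 - 26) + (-1392 - 1*20844) = (-1 + 4*(-26)*(-16))/(-16) + (-1392 - 20844) = -(-1 + 1664)/16 - 22236 = -1/16*1663 - 22236 = -1663/16 - 22236 = -357439/16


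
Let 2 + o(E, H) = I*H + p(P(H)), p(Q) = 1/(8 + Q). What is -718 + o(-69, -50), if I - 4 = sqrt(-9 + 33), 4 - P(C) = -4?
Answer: -14719/16 - 100*sqrt(6) ≈ -1164.9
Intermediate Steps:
P(C) = 8 (P(C) = 4 - 1*(-4) = 4 + 4 = 8)
I = 4 + 2*sqrt(6) (I = 4 + sqrt(-9 + 33) = 4 + sqrt(24) = 4 + 2*sqrt(6) ≈ 8.8990)
o(E, H) = -31/16 + H*(4 + 2*sqrt(6)) (o(E, H) = -2 + ((4 + 2*sqrt(6))*H + 1/(8 + 8)) = -2 + (H*(4 + 2*sqrt(6)) + 1/16) = -2 + (1/16 + H*(4 + 2*sqrt(6))) = -31/16 + H*(4 + 2*sqrt(6)))
-718 + o(-69, -50) = -718 + (-31/16 + 2*(-50)*(2 + sqrt(6))) = -718 + (-31/16 + (-200 - 100*sqrt(6))) = -718 + (-3231/16 - 100*sqrt(6)) = -14719/16 - 100*sqrt(6)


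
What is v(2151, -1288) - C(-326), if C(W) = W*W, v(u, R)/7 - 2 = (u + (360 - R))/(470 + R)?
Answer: -86948909/818 ≈ -1.0629e+5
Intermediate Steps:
v(u, R) = 14 + 7*(360 + u - R)/(470 + R) (v(u, R) = 14 + 7*((u + (360 - R))/(470 + R)) = 14 + 7*((360 + u - R)/(470 + R)) = 14 + 7*(360 + u - R)/(470 + R))
C(W) = W**2
v(2151, -1288) - C(-326) = 7*(1300 - 1288 + 2151)/(470 - 1288) - 1*(-326)**2 = 7*2163/(-818) - 1*106276 = 7*(-1/818)*2163 - 106276 = -15141/818 - 106276 = -86948909/818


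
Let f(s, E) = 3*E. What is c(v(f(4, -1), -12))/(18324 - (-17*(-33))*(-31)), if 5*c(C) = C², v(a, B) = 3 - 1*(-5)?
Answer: 64/178575 ≈ 0.00035839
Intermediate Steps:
v(a, B) = 8 (v(a, B) = 3 + 5 = 8)
c(C) = C²/5
c(v(f(4, -1), -12))/(18324 - (-17*(-33))*(-31)) = ((⅕)*8²)/(18324 - (-17*(-33))*(-31)) = ((⅕)*64)/(18324 - 561*(-31)) = 64/(5*(18324 - 1*(-17391))) = 64/(5*(18324 + 17391)) = (64/5)/35715 = (64/5)*(1/35715) = 64/178575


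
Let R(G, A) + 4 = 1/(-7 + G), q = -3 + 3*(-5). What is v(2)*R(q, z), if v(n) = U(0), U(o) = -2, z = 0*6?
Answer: 202/25 ≈ 8.0800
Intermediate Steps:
z = 0
v(n) = -2
q = -18 (q = -3 - 15 = -18)
R(G, A) = -4 + 1/(-7 + G)
v(2)*R(q, z) = -2*(29 - 4*(-18))/(-7 - 18) = -2*(29 + 72)/(-25) = -(-2)*101/25 = -2*(-101/25) = 202/25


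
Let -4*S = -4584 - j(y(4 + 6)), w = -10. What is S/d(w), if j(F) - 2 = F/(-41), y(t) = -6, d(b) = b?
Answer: -23504/205 ≈ -114.65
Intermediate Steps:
j(F) = 2 - F/41 (j(F) = 2 + F/(-41) = 2 + F*(-1/41) = 2 - F/41)
S = 47008/41 (S = -(-4584 - (2 - 1/41*(-6)))/4 = -(-4584 - (2 + 6/41))/4 = -(-4584 - 1*88/41)/4 = -(-4584 - 88/41)/4 = -¼*(-188032/41) = 47008/41 ≈ 1146.5)
S/d(w) = (47008/41)/(-10) = (47008/41)*(-⅒) = -23504/205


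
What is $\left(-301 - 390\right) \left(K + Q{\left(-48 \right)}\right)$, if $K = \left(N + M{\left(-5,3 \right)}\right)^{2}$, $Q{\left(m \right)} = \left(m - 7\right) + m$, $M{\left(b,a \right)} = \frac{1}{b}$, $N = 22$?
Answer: $- \frac{6430446}{25} \approx -2.5722 \cdot 10^{5}$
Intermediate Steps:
$Q{\left(m \right)} = -7 + 2 m$ ($Q{\left(m \right)} = \left(-7 + m\right) + m = -7 + 2 m$)
$K = \frac{11881}{25}$ ($K = \left(22 + \frac{1}{-5}\right)^{2} = \left(22 - \frac{1}{5}\right)^{2} = \left(\frac{109}{5}\right)^{2} = \frac{11881}{25} \approx 475.24$)
$\left(-301 - 390\right) \left(K + Q{\left(-48 \right)}\right) = \left(-301 - 390\right) \left(\frac{11881}{25} + \left(-7 + 2 \left(-48\right)\right)\right) = - 691 \left(\frac{11881}{25} - 103\right) = \left(-691\right) \frac{9306}{25} = - \frac{6430446}{25}$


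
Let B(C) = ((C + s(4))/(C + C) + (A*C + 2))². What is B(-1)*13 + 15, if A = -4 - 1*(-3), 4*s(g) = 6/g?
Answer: 40357/256 ≈ 157.64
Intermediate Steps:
s(g) = 3/(2*g) (s(g) = (6/g)/4 = 3/(2*g))
A = -1 (A = -4 + 3 = -1)
B(C) = (2 - C + (3/8 + C)/(2*C))² (B(C) = ((C + (3/2)/4)/(C + C) + (-C + 2))² = ((C + (3/2)*(¼))/((2*C)) + (2 - C))² = ((C + 3/8)*(1/(2*C)) + (2 - C))² = ((3/8 + C)*(1/(2*C)) + (2 - C))² = ((3/8 + C)/(2*C) + (2 - C))² = (2 - C + (3/8 + C)/(2*C))²)
B(-1)*13 + 15 = ((1/256)*(3 - 16*(-1)² + 40*(-1))²/(-1)²)*13 + 15 = ((1/256)*1*(3 - 16*1 - 40)²)*13 + 15 = ((1/256)*1*(3 - 16 - 40)²)*13 + 15 = ((1/256)*1*(-53)²)*13 + 15 = ((1/256)*1*2809)*13 + 15 = (2809/256)*13 + 15 = 36517/256 + 15 = 40357/256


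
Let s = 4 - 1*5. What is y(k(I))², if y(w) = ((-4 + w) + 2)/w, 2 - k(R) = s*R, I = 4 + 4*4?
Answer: 100/121 ≈ 0.82645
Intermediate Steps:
s = -1 (s = 4 - 5 = -1)
I = 20 (I = 4 + 16 = 20)
k(R) = 2 + R (k(R) = 2 - (-1)*R = 2 + R)
y(w) = (-2 + w)/w
y(k(I))² = ((-2 + (2 + 20))/(2 + 20))² = ((-2 + 22)/22)² = ((1/22)*20)² = (10/11)² = 100/121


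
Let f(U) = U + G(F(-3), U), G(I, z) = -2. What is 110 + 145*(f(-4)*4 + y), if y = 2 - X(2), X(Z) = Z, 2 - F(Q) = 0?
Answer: -3370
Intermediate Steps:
F(Q) = 2 (F(Q) = 2 - 1*0 = 2 + 0 = 2)
f(U) = -2 + U (f(U) = U - 2 = -2 + U)
y = 0 (y = 2 - 1*2 = 2 - 2 = 0)
110 + 145*(f(-4)*4 + y) = 110 + 145*((-2 - 4)*4 + 0) = 110 + 145*(-6*4 + 0) = 110 + 145*(-24 + 0) = 110 + 145*(-24) = 110 - 3480 = -3370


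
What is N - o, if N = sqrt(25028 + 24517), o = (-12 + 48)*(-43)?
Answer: 1548 + 3*sqrt(5505) ≈ 1770.6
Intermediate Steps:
o = -1548 (o = 36*(-43) = -1548)
N = 3*sqrt(5505) (N = sqrt(49545) = 3*sqrt(5505) ≈ 222.59)
N - o = 3*sqrt(5505) - 1*(-1548) = 3*sqrt(5505) + 1548 = 1548 + 3*sqrt(5505)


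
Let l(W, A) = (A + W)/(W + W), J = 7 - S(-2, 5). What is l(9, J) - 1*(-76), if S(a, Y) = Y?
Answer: 1379/18 ≈ 76.611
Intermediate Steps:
J = 2 (J = 7 - 1*5 = 7 - 5 = 2)
l(W, A) = (A + W)/(2*W) (l(W, A) = (A + W)/((2*W)) = (A + W)*(1/(2*W)) = (A + W)/(2*W))
l(9, J) - 1*(-76) = (1/2)*(2 + 9)/9 - 1*(-76) = (1/2)*(1/9)*11 + 76 = 11/18 + 76 = 1379/18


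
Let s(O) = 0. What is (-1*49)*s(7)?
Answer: 0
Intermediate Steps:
(-1*49)*s(7) = -1*49*0 = -49*0 = 0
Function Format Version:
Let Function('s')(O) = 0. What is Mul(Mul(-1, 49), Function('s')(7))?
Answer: 0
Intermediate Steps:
Mul(Mul(-1, 49), Function('s')(7)) = Mul(Mul(-1, 49), 0) = Mul(-49, 0) = 0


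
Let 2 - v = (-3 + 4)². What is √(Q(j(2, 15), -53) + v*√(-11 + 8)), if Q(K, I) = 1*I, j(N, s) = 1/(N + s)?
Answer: √(-53 + I*√3) ≈ 0.1189 + 7.2811*I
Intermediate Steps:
v = 1 (v = 2 - (-3 + 4)² = 2 - 1*1² = 2 - 1*1 = 2 - 1 = 1)
Q(K, I) = I
√(Q(j(2, 15), -53) + v*√(-11 + 8)) = √(-53 + 1*√(-11 + 8)) = √(-53 + 1*√(-3)) = √(-53 + 1*(I*√3)) = √(-53 + I*√3)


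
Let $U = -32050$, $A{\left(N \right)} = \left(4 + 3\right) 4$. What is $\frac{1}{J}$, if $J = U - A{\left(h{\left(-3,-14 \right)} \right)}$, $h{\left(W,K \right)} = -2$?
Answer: $- \frac{1}{32078} \approx -3.1174 \cdot 10^{-5}$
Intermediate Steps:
$A{\left(N \right)} = 28$ ($A{\left(N \right)} = 7 \cdot 4 = 28$)
$J = -32078$ ($J = -32050 - 28 = -32078$)
$\frac{1}{J} = \frac{1}{-32078} = - \frac{1}{32078}$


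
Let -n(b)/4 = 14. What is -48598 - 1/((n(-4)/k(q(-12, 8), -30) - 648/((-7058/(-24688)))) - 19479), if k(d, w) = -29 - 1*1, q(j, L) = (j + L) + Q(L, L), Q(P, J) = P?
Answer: -55936576559399/1151005733 ≈ -48598.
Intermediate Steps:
n(b) = -56 (n(b) = -4*14 = -56)
q(j, L) = j + 2*L (q(j, L) = (j + L) + L = (L + j) + L = j + 2*L)
k(d, w) = -30 (k(d, w) = -29 - 1 = -30)
-48598 - 1/((n(-4)/k(q(-12, 8), -30) - 648/((-7058/(-24688)))) - 19479) = -48598 - 1/((-56/(-30) - 648/((-7058/(-24688)))) - 19479) = -48598 - 1/((-56*(-1/30) - 648/((-7058*(-1/24688)))) - 19479) = -48598 - 1/((28/15 - 648/3529/12344) - 19479) = -48598 - 1/((28/15 - 648*12344/3529) - 19479) = -48598 - 1/((28/15 - 7998912/3529) - 19479) = -48598 - 1/(-119884868/52935 - 19479) = -48598 - 1/(-1151005733/52935) = -48598 - 1*(-52935/1151005733) = -48598 + 52935/1151005733 = -55936576559399/1151005733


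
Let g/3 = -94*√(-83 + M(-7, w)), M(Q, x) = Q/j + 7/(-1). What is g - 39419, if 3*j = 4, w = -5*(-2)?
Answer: -39419 - 141*I*√381 ≈ -39419.0 - 2752.2*I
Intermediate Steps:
w = 10
j = 4/3 (j = (⅓)*4 = 4/3 ≈ 1.3333)
M(Q, x) = -7 + 3*Q/4 (M(Q, x) = Q/(4/3) + 7/(-1) = Q*(¾) + 7*(-1) = 3*Q/4 - 7 = -7 + 3*Q/4)
g = -141*I*√381 (g = 3*(-94*√(-83 + (-7 + (¾)*(-7)))) = 3*(-94*√(-83 + (-7 - 21/4))) = 3*(-94*√(-83 - 49/4)) = 3*(-47*I*√381) = -141*I*√381 ≈ -2752.2*I)
g - 39419 = -141*I*√381 - 39419 = -39419 - 141*I*√381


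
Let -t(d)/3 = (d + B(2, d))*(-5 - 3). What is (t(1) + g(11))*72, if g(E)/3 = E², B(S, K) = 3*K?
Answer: 33048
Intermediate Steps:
g(E) = 3*E²
t(d) = 96*d (t(d) = -3*(d + 3*d)*(-5 - 3) = -3*4*d*(-8) = -(-96)*d = 96*d)
(t(1) + g(11))*72 = (96*1 + 3*11²)*72 = (96 + 3*121)*72 = (96 + 363)*72 = 459*72 = 33048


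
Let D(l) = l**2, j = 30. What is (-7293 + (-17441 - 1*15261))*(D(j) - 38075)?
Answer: 1486814125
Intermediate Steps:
(-7293 + (-17441 - 1*15261))*(D(j) - 38075) = (-7293 + (-17441 - 1*15261))*(30**2 - 38075) = (-7293 + (-17441 - 15261))*(900 - 38075) = (-7293 - 32702)*(-37175) = -39995*(-37175) = 1486814125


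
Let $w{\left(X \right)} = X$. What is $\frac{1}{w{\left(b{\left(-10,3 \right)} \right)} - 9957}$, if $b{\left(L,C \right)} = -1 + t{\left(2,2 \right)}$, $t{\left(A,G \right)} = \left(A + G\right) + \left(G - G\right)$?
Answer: $- \frac{1}{9954} \approx -0.00010046$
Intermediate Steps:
$t{\left(A,G \right)} = A + G$ ($t{\left(A,G \right)} = \left(A + G\right) + 0 = A + G$)
$b{\left(L,C \right)} = 3$ ($b{\left(L,C \right)} = -1 + \left(2 + 2\right) = -1 + 4 = 3$)
$\frac{1}{w{\left(b{\left(-10,3 \right)} \right)} - 9957} = \frac{1}{3 - 9957} = \frac{1}{-9954} = - \frac{1}{9954}$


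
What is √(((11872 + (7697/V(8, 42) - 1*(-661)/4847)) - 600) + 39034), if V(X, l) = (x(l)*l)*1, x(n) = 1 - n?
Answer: √3504246980615835258/8346534 ≈ 224.28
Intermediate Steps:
V(X, l) = l*(1 - l) (V(X, l) = ((1 - l)*l)*1 = (l*(1 - l))*1 = l*(1 - l))
√(((11872 + (7697/V(8, 42) - 1*(-661)/4847)) - 600) + 39034) = √(((11872 + (7697/((42*(1 - 1*42))) - 1*(-661)/4847)) - 600) + 39034) = √(((11872 + (7697/((42*(1 - 42))) + 661*(1/4847))) - 600) + 39034) = √(((11872 + (7697/((42*(-41))) + 661/4847)) - 600) + 39034) = √(((11872 + (7697/(-1722) + 661/4847)) - 600) + 39034) = √(((11872 + (7697*(-1/1722) + 661/4847)) - 600) + 39034) = √(((11872 + (-7697/1722 + 661/4847)) - 600) + 39034) = √(((11872 - 36169117/8346534) - 600) + 39034) = √((99053882531/8346534 - 600) + 39034) = √(94045962131/8346534 + 39034) = √(419844570287/8346534) = √3504246980615835258/8346534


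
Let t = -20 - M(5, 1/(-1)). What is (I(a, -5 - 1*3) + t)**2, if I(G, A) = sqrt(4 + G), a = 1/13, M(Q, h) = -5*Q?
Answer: (65 + sqrt(689))**2/169 ≈ 49.268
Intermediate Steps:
a = 1/13 ≈ 0.076923
t = 5 (t = -20 - (-5)*5 = -20 - 1*(-25) = -20 + 25 = 5)
(I(a, -5 - 1*3) + t)**2 = (sqrt(4 + 1/13) + 5)**2 = (sqrt(53/13) + 5)**2 = (sqrt(689)/13 + 5)**2 = (5 + sqrt(689)/13)**2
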